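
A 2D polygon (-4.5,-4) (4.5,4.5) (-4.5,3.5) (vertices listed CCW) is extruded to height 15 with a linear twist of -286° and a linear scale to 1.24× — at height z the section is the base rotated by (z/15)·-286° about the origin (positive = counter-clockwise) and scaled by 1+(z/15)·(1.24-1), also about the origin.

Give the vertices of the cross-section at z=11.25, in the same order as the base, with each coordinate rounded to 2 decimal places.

Cross-section at z=11.25: (7.05,0.88) (-7.38,-1.37) (2.04,-6.41)

t = z/height = 11.25/15 = 0.75
s = 1 + (scale-1)·z/height = 1 + (1.24-1)·11.25/15 = 1.180000
θ = twist·z/height = -286°·11.25/15 = -214.5000° = -3.743731 rad
cos θ = -0.824126, sin θ = 0.566406 (intermediates below are computed at full precision and shown rounded to 5 d.p.)
v1: (-4.5,-4) → rotate → (5.97419,0.74768) → ×s → (7.04955,0.88226) → (7.05,0.88)
v2: (4.5,4.5) → rotate → (-6.25740,-1.15974) → ×s → (-7.38373,-1.36849) → (-7.38,-1.37)
v3: (-4.5,3.5) → rotate → (1.72615,-5.43327) → ×s → (2.03685,-6.41126) → (2.04,-6.41)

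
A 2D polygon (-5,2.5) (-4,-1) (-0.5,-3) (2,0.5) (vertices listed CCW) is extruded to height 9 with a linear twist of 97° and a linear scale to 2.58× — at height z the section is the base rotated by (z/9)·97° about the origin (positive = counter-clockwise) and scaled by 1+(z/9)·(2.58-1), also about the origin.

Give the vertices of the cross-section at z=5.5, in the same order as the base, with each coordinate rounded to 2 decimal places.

t = z/height = 5.5/9 = 0.611111
s = 1 + (scale-1)·z/height = 1 + (2.58-1)·5.5/9 = 1.965556
θ = twist·z/height = 97°·5.5/9 = 59.2778° = 1.034592 rad
cos θ = 0.510876, sin θ = 0.859654 (intermediates below are computed at full precision and shown rounded to 5 d.p.)
v1: (-5,2.5) → rotate → (-4.70352,-3.02108) → ×s → (-9.24502,-5.93810) → (-9.25,-5.94)
v2: (-4,-1) → rotate → (-1.18385,-3.94949) → ×s → (-2.32693,-7.76295) → (-2.33,-7.76)
v3: (-0.5,-3) → rotate → (2.32352,-1.96246) → ×s → (4.56702,-3.85732) → (4.57,-3.86)
v4: (2,0.5) → rotate → (0.59193,1.97475) → ×s → (1.16346,3.88147) → (1.16,3.88)

Cross-section at z=5.5: (-9.25,-5.94) (-2.33,-7.76) (4.57,-3.86) (1.16,3.88)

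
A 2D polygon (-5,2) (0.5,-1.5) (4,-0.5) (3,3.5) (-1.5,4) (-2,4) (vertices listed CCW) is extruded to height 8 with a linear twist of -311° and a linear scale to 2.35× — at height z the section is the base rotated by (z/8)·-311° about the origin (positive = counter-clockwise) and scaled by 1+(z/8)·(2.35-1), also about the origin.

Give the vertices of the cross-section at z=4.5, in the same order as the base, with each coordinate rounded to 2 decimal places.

t = z/height = 4.5/8 = 0.5625
s = 1 + (scale-1)·z/height = 1 + (2.35-1)·4.5/8 = 1.759375
θ = twist·z/height = -311°·4.5/8 = -174.9375° = -3.053235 rad
cos θ = -0.996099, sin θ = -0.088242 (intermediates below are computed at full precision and shown rounded to 5 d.p.)
v1: (-5,2) → rotate → (5.15698,-1.55099) → ×s → (9.07306,-2.72877) → (9.07,-2.73)
v2: (0.5,-1.5) → rotate → (-0.63041,1.45003) → ×s → (-1.10913,2.55114) → (-1.11,2.55)
v3: (4,-0.5) → rotate → (-4.02852,0.14508) → ×s → (-7.08767,0.25525) → (-7.09,0.26)
v4: (3,3.5) → rotate → (-2.67945,-3.75107) → ×s → (-4.71416,-6.59955) → (-4.71,-6.60)
v5: (-1.5,4) → rotate → (1.84712,-3.85203) → ×s → (3.24977,-6.77717) → (3.25,-6.78)
v6: (-2,4) → rotate → (2.34517,-3.80791) → ×s → (4.12603,-6.69954) → (4.13,-6.70)

Cross-section at z=4.5: (9.07,-2.73) (-1.11,2.55) (-7.09,0.26) (-4.71,-6.60) (3.25,-6.78) (4.13,-6.70)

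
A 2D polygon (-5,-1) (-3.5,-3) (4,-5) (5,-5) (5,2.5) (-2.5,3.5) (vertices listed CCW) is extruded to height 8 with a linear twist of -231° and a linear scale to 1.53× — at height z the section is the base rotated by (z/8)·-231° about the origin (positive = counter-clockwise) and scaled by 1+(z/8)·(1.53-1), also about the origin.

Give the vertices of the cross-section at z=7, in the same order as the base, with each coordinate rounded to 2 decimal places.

Cross-section at z=7: (7.33,-1.40) (6.40,2.14) (-2.67,8.98) (-4.02,9.54) (-8.16,-0.63) (1.46,-6.12)

t = z/height = 7/8 = 0.875
s = 1 + (scale-1)·z/height = 1 + (1.53-1)·7/8 = 1.463750
θ = twist·z/height = -231°·7/8 = -202.1250° = -3.527747 rad
cos θ = -0.926364, sin θ = 0.376629 (intermediates below are computed at full precision and shown rounded to 5 d.p.)
v1: (-5,-1) → rotate → (5.00845,-0.95678) → ×s → (7.33112,-1.40048) → (7.33,-1.40)
v2: (-3.5,-3) → rotate → (4.37216,1.46089) → ×s → (6.39975,2.13838) → (6.40,2.14)
v3: (4,-5) → rotate → (-1.82232,6.13834) → ×s → (-2.66741,8.98499) → (-2.67,8.98)
v4: (5,-5) → rotate → (-2.74868,6.51496) → ×s → (-4.02338,9.53628) → (-4.02,9.54)
v5: (5,2.5) → rotate → (-5.57339,-0.43277) → ×s → (-8.15805,-0.63346) → (-8.16,-0.63)
v6: (-2.5,3.5) → rotate → (0.99771,-4.18385) → ×s → (1.46040,-6.12411) → (1.46,-6.12)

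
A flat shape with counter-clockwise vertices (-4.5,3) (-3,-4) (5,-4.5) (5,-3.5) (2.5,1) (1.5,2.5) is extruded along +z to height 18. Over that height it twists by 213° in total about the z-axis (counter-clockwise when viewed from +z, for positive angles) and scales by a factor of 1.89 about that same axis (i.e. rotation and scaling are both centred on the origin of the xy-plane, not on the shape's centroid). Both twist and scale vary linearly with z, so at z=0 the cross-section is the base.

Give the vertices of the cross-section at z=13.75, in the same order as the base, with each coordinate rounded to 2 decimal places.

t = z/height = 13.75/18 = 0.763889
s = 1 + (scale-1)·z/height = 1 + (1.89-1)·13.75/18 = 1.679861
θ = twist·z/height = 213°·13.75/18 = 162.7083° = 2.839796 rad
cos θ = -0.954804, sin θ = 0.297236 (intermediates below are computed at full precision and shown rounded to 5 d.p.)
v1: (-4.5,3) → rotate → (3.40491,-4.20197) → ×s → (5.71978,-7.05873) → (5.72,-7.06)
v2: (-3,-4) → rotate → (4.05336,2.92751) → ×s → (6.80908,4.91781) → (6.81,4.92)
v3: (5,-4.5) → rotate → (-3.43646,5.78280) → ×s → (-5.77277,9.71430) → (-5.77,9.71)
v4: (5,-3.5) → rotate → (-3.73369,4.82799) → ×s → (-6.27209,8.11036) → (-6.27,8.11)
v5: (2.5,1) → rotate → (-2.68425,-0.21171) → ×s → (-4.50916,-0.35565) → (-4.51,-0.36)
v6: (1.5,2.5) → rotate → (-2.17530,-1.94116) → ×s → (-3.65420,-3.26087) → (-3.65,-3.26)

Cross-section at z=13.75: (5.72,-7.06) (6.81,4.92) (-5.77,9.71) (-6.27,8.11) (-4.51,-0.36) (-3.65,-3.26)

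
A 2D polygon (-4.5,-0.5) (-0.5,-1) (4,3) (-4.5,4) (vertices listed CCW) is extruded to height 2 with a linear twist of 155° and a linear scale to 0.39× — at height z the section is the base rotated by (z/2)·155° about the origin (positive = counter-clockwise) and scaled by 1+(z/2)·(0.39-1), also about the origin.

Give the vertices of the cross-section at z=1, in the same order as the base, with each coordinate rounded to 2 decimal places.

Cross-section at z=1: (-0.34,-3.13) (0.60,-0.49) (-1.43,3.17) (-3.39,-2.45)

t = z/height = 1/2 = 0.5
s = 1 + (scale-1)·z/height = 1 + (0.39-1)·1/2 = 0.695000
θ = twist·z/height = 155°·1/2 = 77.5000° = 1.352630 rad
cos θ = 0.216440, sin θ = 0.976296 (intermediates below are computed at full precision and shown rounded to 5 d.p.)
v1: (-4.5,-0.5) → rotate → (-0.48583,-4.50155) → ×s → (-0.33765,-3.12858) → (-0.34,-3.13)
v2: (-0.5,-1) → rotate → (0.86808,-0.70459) → ×s → (0.60331,-0.48969) → (0.60,-0.49)
v3: (4,3) → rotate → (-2.06313,4.55450) → ×s → (-1.43388,3.16538) → (-1.43,3.17)
v4: (-4.5,4) → rotate → (-4.87916,-3.52757) → ×s → (-3.39102,-2.45166) → (-3.39,-2.45)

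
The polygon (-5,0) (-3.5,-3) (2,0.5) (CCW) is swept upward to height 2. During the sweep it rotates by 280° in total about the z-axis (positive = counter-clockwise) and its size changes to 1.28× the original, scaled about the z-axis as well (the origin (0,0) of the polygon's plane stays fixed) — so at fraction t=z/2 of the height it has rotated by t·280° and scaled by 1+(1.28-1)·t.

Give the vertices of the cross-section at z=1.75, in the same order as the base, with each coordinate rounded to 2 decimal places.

Cross-section at z=1.75: (2.63,5.64) (-1.54,5.53) (-0.49,-2.52)

t = z/height = 1.75/2 = 0.875
s = 1 + (scale-1)·z/height = 1 + (1.28-1)·1.75/2 = 1.245000
θ = twist·z/height = 280°·1.75/2 = 245.0000° = 4.276057 rad
cos θ = -0.422618, sin θ = -0.906308 (intermediates below are computed at full precision and shown rounded to 5 d.p.)
v1: (-5,0) → rotate → (2.11309,4.53154) → ×s → (2.63080,5.64177) → (2.63,5.64)
v2: (-3.5,-3) → rotate → (-1.23976,4.43993) → ×s → (-1.54350,5.52772) → (-1.54,5.53)
v3: (2,0.5) → rotate → (-0.39208,-2.02392) → ×s → (-0.48814,-2.51979) → (-0.49,-2.52)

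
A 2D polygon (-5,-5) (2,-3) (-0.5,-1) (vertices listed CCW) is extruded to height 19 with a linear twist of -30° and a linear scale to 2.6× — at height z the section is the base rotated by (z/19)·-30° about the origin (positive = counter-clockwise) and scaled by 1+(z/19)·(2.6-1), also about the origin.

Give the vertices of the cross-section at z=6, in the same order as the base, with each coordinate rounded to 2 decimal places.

t = z/height = 6/19 = 0.315789
s = 1 + (scale-1)·z/height = 1 + (2.6-1)·6/19 = 1.505263
θ = twist·z/height = -30°·6/19 = -9.4737° = -0.165347 rad
cos θ = 0.986361, sin θ = -0.164595 (intermediates below are computed at full precision and shown rounded to 5 d.p.)
v1: (-5,-5) → rotate → (-5.75478,-4.10883) → ×s → (-8.66246,-6.18488) → (-8.66,-6.18)
v2: (2,-3) → rotate → (1.47894,-3.28827) → ×s → (2.22619,-4.94972) → (2.23,-4.95)
v3: (-0.5,-1) → rotate → (-0.65778,-0.90406) → ×s → (-0.99012,-1.36085) → (-0.99,-1.36)

Cross-section at z=6: (-8.66,-6.18) (2.23,-4.95) (-0.99,-1.36)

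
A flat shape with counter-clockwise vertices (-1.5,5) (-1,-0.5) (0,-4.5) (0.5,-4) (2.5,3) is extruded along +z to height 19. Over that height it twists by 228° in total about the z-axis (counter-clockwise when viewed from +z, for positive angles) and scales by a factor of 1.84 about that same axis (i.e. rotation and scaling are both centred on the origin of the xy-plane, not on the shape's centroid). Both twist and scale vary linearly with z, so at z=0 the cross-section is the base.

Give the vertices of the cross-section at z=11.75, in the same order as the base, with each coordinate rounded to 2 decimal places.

t = z/height = 11.75/19 = 0.618421
s = 1 + (scale-1)·z/height = 1 + (1.84-1)·11.75/19 = 1.519474
θ = twist·z/height = 228°·11.75/19 = 141.0000° = 2.460914 rad
cos θ = -0.777146, sin θ = 0.629320 (intermediates below are computed at full precision and shown rounded to 5 d.p.)
v1: (-1.5,5) → rotate → (-1.98088,-4.82971) → ×s → (-3.00990,-7.33862) → (-3.01,-7.34)
v2: (-1,-0.5) → rotate → (1.09181,-0.24075) → ×s → (1.65897,-0.36581) → (1.66,-0.37)
v3: (0,-4.5) → rotate → (2.83194,3.49716) → ×s → (4.30306,5.31384) → (4.30,5.31)
v4: (0.5,-4) → rotate → (2.12871,3.42324) → ×s → (3.23452,5.20153) → (3.23,5.20)
v5: (2.5,3) → rotate → (-3.83083,-0.75814) → ×s → (-5.82084,-1.15197) → (-5.82,-1.15)

Cross-section at z=11.75: (-3.01,-7.34) (1.66,-0.37) (4.30,5.31) (3.23,5.20) (-5.82,-1.15)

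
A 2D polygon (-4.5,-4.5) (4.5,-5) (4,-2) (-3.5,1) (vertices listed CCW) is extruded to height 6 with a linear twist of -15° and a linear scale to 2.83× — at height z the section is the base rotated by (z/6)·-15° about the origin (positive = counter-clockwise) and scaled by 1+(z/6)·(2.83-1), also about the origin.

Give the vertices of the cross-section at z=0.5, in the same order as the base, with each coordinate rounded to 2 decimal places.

t = z/height = 0.5/6 = 0.0833333
s = 1 + (scale-1)·z/height = 1 + (2.83-1)·0.5/6 = 1.152500
θ = twist·z/height = -15°·0.5/6 = -1.2500° = -0.021817 rad
cos θ = 0.999762, sin θ = -0.021815 (intermediates below are computed at full precision and shown rounded to 5 d.p.)
v1: (-4.5,-4.5) → rotate → (-4.59710,-4.40076) → ×s → (-5.29815,-5.07188) → (-5.30,-5.07)
v2: (4.5,-5) → rotate → (4.38985,-5.09698) → ×s → (5.05931,-5.87427) → (5.06,-5.87)
v3: (4,-2) → rotate → (3.95542,-2.08678) → ×s → (4.55862,-2.40502) → (4.56,-2.41)
v4: (-3.5,1) → rotate → (-3.47735,1.07611) → ×s → (-4.00765,1.24022) → (-4.01,1.24)

Cross-section at z=0.5: (-5.30,-5.07) (5.06,-5.87) (4.56,-2.41) (-4.01,1.24)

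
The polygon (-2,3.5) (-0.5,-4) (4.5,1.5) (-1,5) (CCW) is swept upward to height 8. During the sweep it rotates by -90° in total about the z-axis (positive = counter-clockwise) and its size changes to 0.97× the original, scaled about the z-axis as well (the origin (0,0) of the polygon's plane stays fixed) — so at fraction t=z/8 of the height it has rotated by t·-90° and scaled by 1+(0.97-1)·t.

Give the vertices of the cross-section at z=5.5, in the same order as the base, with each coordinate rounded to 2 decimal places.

Cross-section at z=5.5: (2.10,3.34) (-3.69,-1.41) (3.37,-3.19) (3.86,3.17)

t = z/height = 5.5/8 = 0.6875
s = 1 + (scale-1)·z/height = 1 + (0.97-1)·5.5/8 = 0.979375
θ = twist·z/height = -90°·5.5/8 = -61.8750° = -1.079922 rad
cos θ = 0.471397, sin θ = -0.881921 (intermediates below are computed at full precision and shown rounded to 5 d.p.)
v1: (-2,3.5) → rotate → (2.14393,3.41373) → ×s → (2.09971,3.34332) → (2.10,3.34)
v2: (-0.5,-4) → rotate → (-3.76338,-1.44463) → ×s → (-3.68576,-1.41483) → (-3.69,-1.41)
v3: (4.5,1.5) → rotate → (3.44417,-3.26155) → ×s → (3.37313,-3.19428) → (3.37,-3.19)
v4: (-1,5) → rotate → (3.93821,3.23890) → ×s → (3.85698,3.17210) → (3.86,3.17)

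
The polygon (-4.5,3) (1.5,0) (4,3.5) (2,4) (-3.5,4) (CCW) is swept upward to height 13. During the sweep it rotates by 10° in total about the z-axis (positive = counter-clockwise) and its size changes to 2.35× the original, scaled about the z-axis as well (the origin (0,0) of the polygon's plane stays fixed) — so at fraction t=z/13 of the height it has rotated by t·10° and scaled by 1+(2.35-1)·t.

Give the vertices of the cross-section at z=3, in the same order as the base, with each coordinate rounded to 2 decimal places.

Cross-section at z=3: (-6.06,3.69) (1.97,0.08) (5.06,4.80) (2.41,5.35) (-4.80,5.06)

t = z/height = 3/13 = 0.230769
s = 1 + (scale-1)·z/height = 1 + (2.35-1)·3/13 = 1.311538
θ = twist·z/height = 10°·3/13 = 2.3077° = 0.040277 rad
cos θ = 0.999189, sin θ = 0.040266 (intermediates below are computed at full precision and shown rounded to 5 d.p.)
v1: (-4.5,3) → rotate → (-4.61715,2.81637) → ×s → (-6.05557,3.69378) → (-6.06,3.69)
v2: (1.5,0) → rotate → (1.49878,0.06040) → ×s → (1.96571,0.07922) → (1.97,0.08)
v3: (4,3.5) → rotate → (3.85583,3.65823) → ×s → (5.05706,4.79790) → (5.06,4.80)
v4: (2,4) → rotate → (1.83731,4.07729) → ×s → (2.40971,5.34752) → (2.41,5.35)
v5: (-3.5,4) → rotate → (-3.65823,3.85583) → ×s → (-4.79790,5.05706) → (-4.80,5.06)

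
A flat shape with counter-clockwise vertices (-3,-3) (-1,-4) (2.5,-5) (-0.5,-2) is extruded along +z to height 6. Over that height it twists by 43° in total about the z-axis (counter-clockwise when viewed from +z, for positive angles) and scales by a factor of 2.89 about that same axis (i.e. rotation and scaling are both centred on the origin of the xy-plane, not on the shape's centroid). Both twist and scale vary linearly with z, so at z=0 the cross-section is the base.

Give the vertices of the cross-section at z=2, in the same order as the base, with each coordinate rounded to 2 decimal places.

Cross-section at z=2: (-3.53,-5.95) (0.03,-6.72) (5.97,-6.89) (0.02,-3.36)

t = z/height = 2/6 = 0.333333
s = 1 + (scale-1)·z/height = 1 + (2.89-1)·2/6 = 1.630000
θ = twist·z/height = 43°·2/6 = 14.3333° = 0.250164 rad
cos θ = 0.968872, sin θ = 0.247563 (intermediates below are computed at full precision and shown rounded to 5 d.p.)
v1: (-3,-3) → rotate → (-2.16393,-3.64930) → ×s → (-3.52720,-5.94837) → (-3.53,-5.95)
v2: (-1,-4) → rotate → (0.02138,-4.12305) → ×s → (0.03485,-6.72057) → (0.03,-6.72)
v3: (2.5,-5) → rotate → (3.65999,-4.22545) → ×s → (5.96579,-6.88749) → (5.97,-6.89)
v4: (-0.5,-2) → rotate → (0.01069,-2.06153) → ×s → (0.01742,-3.36029) → (0.02,-3.36)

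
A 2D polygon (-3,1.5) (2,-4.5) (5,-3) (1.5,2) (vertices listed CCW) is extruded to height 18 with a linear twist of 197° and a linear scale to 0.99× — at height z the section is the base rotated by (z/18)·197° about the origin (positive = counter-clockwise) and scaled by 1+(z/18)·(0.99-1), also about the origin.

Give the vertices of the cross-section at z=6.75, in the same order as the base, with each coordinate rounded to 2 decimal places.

t = z/height = 6.75/18 = 0.375
s = 1 + (scale-1)·z/height = 1 + (0.99-1)·6.75/18 = 0.996250
θ = twist·z/height = 197°·6.75/18 = 73.8750° = 1.289362 rad
cos θ = 0.277734, sin θ = 0.960658 (intermediates below are computed at full precision and shown rounded to 5 d.p.)
v1: (-3,1.5) → rotate → (-2.27419,-2.46537) → ×s → (-2.26566,-2.45613) → (-2.27,-2.46)
v2: (2,-4.5) → rotate → (4.87843,0.67151) → ×s → (4.86013,0.66900) → (4.86,0.67)
v3: (5,-3) → rotate → (4.27064,3.97009) → ×s → (4.25463,3.95520) → (4.25,3.96)
v4: (1.5,2) → rotate → (-1.50472,1.99645) → ×s → (-1.49907,1.98897) → (-1.50,1.99)

Cross-section at z=6.75: (-2.27,-2.46) (4.86,0.67) (4.25,3.96) (-1.50,1.99)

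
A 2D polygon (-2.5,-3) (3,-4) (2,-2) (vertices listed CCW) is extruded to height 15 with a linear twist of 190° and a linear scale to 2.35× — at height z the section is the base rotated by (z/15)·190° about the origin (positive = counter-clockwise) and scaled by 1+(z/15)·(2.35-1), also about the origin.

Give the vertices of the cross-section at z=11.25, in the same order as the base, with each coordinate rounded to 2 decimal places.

t = z/height = 11.25/15 = 0.75
s = 1 + (scale-1)·z/height = 1 + (2.35-1)·11.25/15 = 2.012500
θ = twist·z/height = 190°·11.25/15 = 142.5000° = 2.487094 rad
cos θ = -0.793353, sin θ = 0.608761 (intermediates below are computed at full precision and shown rounded to 5 d.p.)
v1: (-2.5,-3) → rotate → (3.80967,0.85816) → ×s → (7.66696,1.72704) → (7.67,1.73)
v2: (3,-4) → rotate → (0.05499,4.99970) → ×s → (0.11066,10.06189) → (0.11,10.06)
v3: (2,-2) → rotate → (-0.36918,2.80423) → ×s → (-0.74298,5.64351) → (-0.74,5.64)

Cross-section at z=11.25: (7.67,1.73) (0.11,10.06) (-0.74,5.64)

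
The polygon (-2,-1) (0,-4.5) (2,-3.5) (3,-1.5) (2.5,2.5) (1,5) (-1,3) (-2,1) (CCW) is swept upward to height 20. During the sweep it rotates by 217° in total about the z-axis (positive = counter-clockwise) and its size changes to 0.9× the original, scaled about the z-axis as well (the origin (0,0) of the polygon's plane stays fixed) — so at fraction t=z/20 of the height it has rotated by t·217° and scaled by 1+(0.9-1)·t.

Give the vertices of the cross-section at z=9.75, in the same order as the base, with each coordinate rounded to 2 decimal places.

t = z/height = 9.75/20 = 0.4875
s = 1 + (scale-1)·z/height = 1 + (0.9-1)·9.75/20 = 0.951250
θ = twist·z/height = 217°·9.75/20 = 105.7875° = 1.846340 rad
cos θ = -0.272070, sin θ = 0.962277 (intermediates below are computed at full precision and shown rounded to 5 d.p.)
v1: (-2,-1) → rotate → (1.50642,-1.65248) → ×s → (1.43298,-1.57193) → (1.43,-1.57)
v2: (0,-4.5) → rotate → (4.33025,1.22432) → ×s → (4.11915,1.16463) → (4.12,1.16)
v3: (2,-3.5) → rotate → (2.82383,2.87680) → ×s → (2.68617,2.73656) → (2.69,2.74)
v4: (3,-1.5) → rotate → (0.62721,3.29494) → ×s → (0.59663,3.13431) → (0.60,3.13)
v5: (2.5,2.5) → rotate → (-3.08587,1.72552) → ×s → (-2.93543,1.64140) → (-2.94,1.64)
v6: (1,5) → rotate → (-5.08346,-0.39807) → ×s → (-4.83564,-0.37867) → (-4.84,-0.38)
v7: (-1,3) → rotate → (-2.61476,-1.77849) → ×s → (-2.48729,-1.69179) → (-2.49,-1.69)
v8: (-2,1) → rotate → (-0.41814,-2.19663) → ×s → (-0.39775,-2.08954) → (-0.40,-2.09)

Cross-section at z=9.75: (1.43,-1.57) (4.12,1.16) (2.69,2.74) (0.60,3.13) (-2.94,1.64) (-4.84,-0.38) (-2.49,-1.69) (-0.40,-2.09)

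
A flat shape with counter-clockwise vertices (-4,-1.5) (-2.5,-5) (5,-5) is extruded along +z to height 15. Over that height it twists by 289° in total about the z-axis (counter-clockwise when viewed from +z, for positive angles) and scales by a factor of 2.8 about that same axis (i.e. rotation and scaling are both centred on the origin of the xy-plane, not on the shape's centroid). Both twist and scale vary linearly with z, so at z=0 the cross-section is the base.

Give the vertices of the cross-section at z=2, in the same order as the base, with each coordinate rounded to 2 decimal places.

t = z/height = 2/15 = 0.133333
s = 1 + (scale-1)·z/height = 1 + (2.8-1)·2/15 = 1.240000
θ = twist·z/height = 289°·2/15 = 38.5333° = 0.672534 rad
cos θ = 0.782246, sin θ = 0.622970 (intermediates below are computed at full precision and shown rounded to 5 d.p.)
v1: (-4,-1.5) → rotate → (-2.19453,-3.66525) → ×s → (-2.72122,-4.54491) → (-2.72,-4.54)
v2: (-2.5,-5) → rotate → (1.15923,-5.46865) → ×s → (1.43745,-6.78113) → (1.44,-6.78)
v3: (5,-5) → rotate → (7.02608,-0.79638) → ×s → (8.71234,-0.98751) → (8.71,-0.99)

Cross-section at z=2: (-2.72,-4.54) (1.44,-6.78) (8.71,-0.99)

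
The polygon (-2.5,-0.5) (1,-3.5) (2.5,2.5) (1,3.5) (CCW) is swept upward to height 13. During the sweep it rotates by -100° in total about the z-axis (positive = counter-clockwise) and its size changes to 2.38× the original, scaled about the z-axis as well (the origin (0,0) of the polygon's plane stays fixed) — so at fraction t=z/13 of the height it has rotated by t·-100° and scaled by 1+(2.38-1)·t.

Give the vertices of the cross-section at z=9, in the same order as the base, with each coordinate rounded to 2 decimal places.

Cross-section at z=9: (-2.65,4.22) (-5.71,-4.26) (6.30,-2.84) (7.09,0.60)

t = z/height = 9/13 = 0.692308
s = 1 + (scale-1)·z/height = 1 + (2.38-1)·9/13 = 1.955385
θ = twist·z/height = -100°·9/13 = -69.2308° = -1.208305 rad
cos θ = 0.354605, sin θ = -0.935016 (intermediates below are computed at full precision and shown rounded to 5 d.p.)
v1: (-2.5,-0.5) → rotate → (-1.35402,2.16024) → ×s → (-2.64763,4.22410) → (-2.65,4.22)
v2: (1,-3.5) → rotate → (-2.91795,-2.17613) → ×s → (-5.70572,-4.25518) → (-5.71,-4.26)
v3: (2.5,2.5) → rotate → (3.22405,-1.45103) → ×s → (6.30426,-2.83732) → (6.30,-2.84)
v4: (1,3.5) → rotate → (3.62716,0.30610) → ×s → (7.09250,0.59854) → (7.09,0.60)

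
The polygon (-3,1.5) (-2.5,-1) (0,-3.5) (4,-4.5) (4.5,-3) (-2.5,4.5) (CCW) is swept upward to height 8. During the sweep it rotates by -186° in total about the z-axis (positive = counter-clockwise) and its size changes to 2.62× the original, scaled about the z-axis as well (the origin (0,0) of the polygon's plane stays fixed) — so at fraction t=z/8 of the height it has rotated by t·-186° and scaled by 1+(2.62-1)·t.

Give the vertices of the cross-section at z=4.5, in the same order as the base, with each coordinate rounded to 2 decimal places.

Cross-section at z=4.5: (4.22,4.82) (-0.64,5.11) (-6.47,1.69) (-10.25,-5.23) (-7.72,-6.87) (9.53,2.45)

t = z/height = 4.5/8 = 0.5625
s = 1 + (scale-1)·z/height = 1 + (2.62-1)·4.5/8 = 1.911250
θ = twist·z/height = -186°·4.5/8 = -104.6250° = -1.826051 rad
cos θ = -0.252492, sin θ = -0.967599 (intermediates below are computed at full precision and shown rounded to 5 d.p.)
v1: (-3,1.5) → rotate → (2.20887,2.52406) → ×s → (4.22171,4.82411) → (4.22,4.82)
v2: (-2.5,-1) → rotate → (-0.33637,2.67149) → ×s → (-0.64289,5.10588) → (-0.64,5.11)
v3: (0,-3.5) → rotate → (-3.38660,0.88372) → ×s → (-6.47263,1.68901) → (-6.47,1.69)
v4: (4,-4.5) → rotate → (-5.36416,-2.73418) → ×s → (-10.25226,-5.22571) → (-10.25,-5.23)
v5: (4.5,-3) → rotate → (-4.03901,-3.59672) → ×s → (-7.71956,-6.87423) → (-7.72,-6.87)
v6: (-2.5,4.5) → rotate → (4.98542,1.28279) → ×s → (9.52839,2.45172) → (9.53,2.45)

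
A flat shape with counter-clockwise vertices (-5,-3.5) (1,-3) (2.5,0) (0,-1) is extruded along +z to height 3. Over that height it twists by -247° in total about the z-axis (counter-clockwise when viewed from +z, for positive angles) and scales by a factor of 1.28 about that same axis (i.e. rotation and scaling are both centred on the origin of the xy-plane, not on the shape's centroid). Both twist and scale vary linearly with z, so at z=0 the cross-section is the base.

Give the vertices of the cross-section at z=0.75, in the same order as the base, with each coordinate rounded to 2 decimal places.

Cross-section at z=0.75: (-5.83,2.94) (-2.32,-2.46) (1.27,-2.36) (-0.94,-0.51)

t = z/height = 0.75/3 = 0.25
s = 1 + (scale-1)·z/height = 1 + (1.28-1)·0.75/3 = 1.070000
θ = twist·z/height = -247°·0.75/3 = -61.7500° = -1.077741 rad
cos θ = 0.473320, sin θ = -0.880891 (intermediates below are computed at full precision and shown rounded to 5 d.p.)
v1: (-5,-3.5) → rotate → (-5.44972,2.74783) → ×s → (-5.83120,2.94018) → (-5.83,2.94)
v2: (1,-3) → rotate → (-2.16935,-2.30085) → ×s → (-2.32121,-2.46191) → (-2.32,-2.46)
v3: (2.5,0) → rotate → (1.18330,-2.20223) → ×s → (1.26613,-2.35638) → (1.27,-2.36)
v4: (0,-1) → rotate → (-0.88089,-0.47332) → ×s → (-0.94255,-0.50645) → (-0.94,-0.51)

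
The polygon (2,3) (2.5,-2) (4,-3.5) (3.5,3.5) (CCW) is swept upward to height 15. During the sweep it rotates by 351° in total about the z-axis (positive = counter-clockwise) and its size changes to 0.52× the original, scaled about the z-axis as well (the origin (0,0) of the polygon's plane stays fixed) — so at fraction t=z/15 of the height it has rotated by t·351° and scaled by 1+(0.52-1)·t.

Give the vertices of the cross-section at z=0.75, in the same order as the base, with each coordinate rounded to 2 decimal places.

t = z/height = 0.75/15 = 0.05
s = 1 + (scale-1)·z/height = 1 + (0.52-1)·0.75/15 = 0.976000
θ = twist·z/height = 351°·0.75/15 = 17.5500° = 0.306305 rad
cos θ = 0.953454, sin θ = 0.301538 (intermediates below are computed at full precision and shown rounded to 5 d.p.)
v1: (2,3) → rotate → (1.00229,3.46344) → ×s → (0.97824,3.38032) → (0.98,3.38)
v2: (2.5,-2) → rotate → (2.98671,-1.15306) → ×s → (2.91503,-1.12539) → (2.92,-1.13)
v3: (4,-3.5) → rotate → (4.86920,-2.13094) → ×s → (4.75234,-2.07980) → (4.75,-2.08)
v4: (3.5,3.5) → rotate → (2.28171,4.39247) → ×s → (2.22695,4.28705) → (2.23,4.29)

Cross-section at z=0.75: (0.98,3.38) (2.92,-1.13) (4.75,-2.08) (2.23,4.29)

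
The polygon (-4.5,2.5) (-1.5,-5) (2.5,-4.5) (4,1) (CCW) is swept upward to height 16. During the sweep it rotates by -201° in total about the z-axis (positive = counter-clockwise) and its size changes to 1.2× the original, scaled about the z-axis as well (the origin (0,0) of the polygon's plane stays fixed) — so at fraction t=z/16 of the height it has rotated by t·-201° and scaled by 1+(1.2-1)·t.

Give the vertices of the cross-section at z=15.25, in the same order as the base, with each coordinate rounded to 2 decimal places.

t = z/height = 15.25/16 = 0.953125
s = 1 + (scale-1)·z/height = 1 + (1.2-1)·15.25/16 = 1.190625
θ = twist·z/height = -201°·15.25/16 = -191.5781° = -3.343669 rad
cos θ = -0.979652, sin θ = 0.200704 (intermediates below are computed at full precision and shown rounded to 5 d.p.)
v1: (-4.5,2.5) → rotate → (3.90667,-3.35230) → ×s → (4.65138,-3.99133) → (4.65,-3.99)
v2: (-1.5,-5) → rotate → (2.47300,4.59720) → ×s → (2.94441,5.47355) → (2.94,5.47)
v3: (2.5,-4.5) → rotate → (-1.54596,4.91019) → ×s → (-1.84066,5.84620) → (-1.84,5.85)
v4: (4,1) → rotate → (-4.11931,-0.17684) → ×s → (-4.90456,-0.21055) → (-4.90,-0.21)

Cross-section at z=15.25: (4.65,-3.99) (2.94,5.47) (-1.84,5.85) (-4.90,-0.21)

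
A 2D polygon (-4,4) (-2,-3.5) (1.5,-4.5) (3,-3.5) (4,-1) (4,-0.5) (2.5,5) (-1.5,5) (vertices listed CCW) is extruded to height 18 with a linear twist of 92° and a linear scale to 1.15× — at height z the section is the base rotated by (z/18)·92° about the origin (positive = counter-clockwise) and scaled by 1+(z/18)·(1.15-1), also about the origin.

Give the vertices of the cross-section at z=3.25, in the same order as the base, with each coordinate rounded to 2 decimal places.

Cross-section at z=3.25: (-5.11,2.76) (-0.94,-4.03) (2.80,-3.99) (3.98,-2.56) (4.23,0.19) (4.08,0.68) (0.99,5.66) (-2.94,4.48)

t = z/height = 3.25/18 = 0.180556
s = 1 + (scale-1)·z/height = 1 + (1.15-1)·3.25/18 = 1.027083
θ = twist·z/height = 92°·3.25/18 = 16.6111° = 0.289919 rad
cos θ = 0.958267, sin θ = 0.285874 (intermediates below are computed at full precision and shown rounded to 5 d.p.)
v1: (-4,4) → rotate → (-4.97657,2.68957) → ×s → (-5.11135,2.76241) → (-5.11,2.76)
v2: (-2,-3.5) → rotate → (-0.91597,-3.92568) → ×s → (-0.94078,-4.03200) → (-0.94,-4.03)
v3: (1.5,-4.5) → rotate → (2.72383,-3.88339) → ×s → (2.79761,-3.98857) → (2.80,-3.99)
v4: (3,-3.5) → rotate → (3.87536,-2.49631) → ×s → (3.98032,-2.56392) → (3.98,-2.56)
v5: (4,-1) → rotate → (4.11894,0.18523) → ×s → (4.23050,0.19025) → (4.23,0.19)
v6: (4,-0.5) → rotate → (3.97601,0.66436) → ×s → (4.08369,0.68236) → (4.08,0.68)
v7: (2.5,5) → rotate → (0.96630,5.50602) → ×s → (0.99247,5.65514) → (0.99,5.66)
v8: (-1.5,5) → rotate → (-2.86677,4.36252) → ×s → (-2.94441,4.48068) → (-2.94,4.48)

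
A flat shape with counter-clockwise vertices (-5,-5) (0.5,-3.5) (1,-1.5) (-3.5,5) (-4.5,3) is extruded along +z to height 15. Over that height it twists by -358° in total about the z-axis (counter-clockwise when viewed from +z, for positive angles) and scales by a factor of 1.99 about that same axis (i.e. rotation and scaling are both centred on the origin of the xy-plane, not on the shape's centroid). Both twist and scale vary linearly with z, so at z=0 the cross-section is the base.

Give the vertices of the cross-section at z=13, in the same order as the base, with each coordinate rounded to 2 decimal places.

Cross-section at z=13: (1.08,-13.09) (5.56,-3.49) (3.33,-0.38) (-11.29,1.04) (-9.66,-2.78)

t = z/height = 13/15 = 0.866667
s = 1 + (scale-1)·z/height = 1 + (1.99-1)·13/15 = 1.858000
θ = twist·z/height = -358°·13/15 = -310.2667° = -5.415175 rad
cos θ = 0.646346, sin θ = 0.763044 (intermediates below are computed at full precision and shown rounded to 5 d.p.)
v1: (-5,-5) → rotate → (0.58349,-7.04695) → ×s → (1.08413,-13.09324) → (1.08,-13.09)
v2: (0.5,-3.5) → rotate → (2.99383,-1.88069) → ×s → (5.56253,-3.49432) → (5.56,-3.49)
v3: (1,-1.5) → rotate → (1.79091,-0.20647) → ×s → (3.32752,-0.38363) → (3.33,-0.38)
v4: (-3.5,5) → rotate → (-6.07743,0.56107) → ×s → (-11.29187,1.04248) → (-11.29,1.04)
v5: (-4.5,3) → rotate → (-5.19769,-1.49466) → ×s → (-9.65731,-2.77708) → (-9.66,-2.78)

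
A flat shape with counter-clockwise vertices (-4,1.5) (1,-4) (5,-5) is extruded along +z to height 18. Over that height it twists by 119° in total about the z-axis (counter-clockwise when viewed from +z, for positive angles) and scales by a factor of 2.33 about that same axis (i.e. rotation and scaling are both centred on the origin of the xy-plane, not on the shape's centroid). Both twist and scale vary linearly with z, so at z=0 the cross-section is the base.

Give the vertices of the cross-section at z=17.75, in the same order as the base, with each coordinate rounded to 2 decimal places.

Cross-section at z=17.75: (1.17,-9.81) (7.15,6.30) (4.96,15.58)

t = z/height = 17.75/18 = 0.986111
s = 1 + (scale-1)·z/height = 1 + (2.33-1)·17.75/18 = 2.311528
θ = twist·z/height = 119°·17.75/18 = 117.3472° = 2.048095 rad
cos θ = -0.459382, sin θ = 0.888239 (intermediates below are computed at full precision and shown rounded to 5 d.p.)
v1: (-4,1.5) → rotate → (0.50517,-4.24203) → ×s → (1.16771,-9.80557) → (1.17,-9.81)
v2: (1,-4) → rotate → (3.09357,2.72577) → ×s → (7.15088,6.30068) → (7.15,6.30)
v3: (5,-5) → rotate → (2.14429,6.73810) → ×s → (4.95658,15.57531) → (4.96,15.58)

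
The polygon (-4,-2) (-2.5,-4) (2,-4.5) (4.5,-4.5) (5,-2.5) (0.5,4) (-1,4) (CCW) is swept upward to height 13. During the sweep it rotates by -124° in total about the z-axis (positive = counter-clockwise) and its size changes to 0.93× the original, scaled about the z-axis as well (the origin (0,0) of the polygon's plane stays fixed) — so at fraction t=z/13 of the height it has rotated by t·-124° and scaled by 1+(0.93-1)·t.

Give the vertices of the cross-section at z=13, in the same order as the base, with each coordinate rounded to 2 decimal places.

Cross-section at z=13: (0.54,4.12) (-1.78,4.01) (-4.51,0.80) (-5.81,-1.13) (-4.53,-2.55) (2.82,-2.47) (3.60,-1.31)

t = z/height = 13/13 = 1
s = 1 + (scale-1)·z/height = 1 + (0.93-1)·13/13 = 0.930000
θ = twist·z/height = -124°·13/13 = -124.0000° = -2.164208 rad
cos θ = -0.559193, sin θ = -0.829038 (intermediates below are computed at full precision and shown rounded to 5 d.p.)
v1: (-4,-2) → rotate → (0.57870,4.43454) → ×s → (0.53819,4.12412) → (0.54,4.12)
v2: (-2.5,-4) → rotate → (-1.91817,4.30937) → ×s → (-1.78390,4.00771) → (-1.78,4.01)
v3: (2,-4.5) → rotate → (-4.84905,0.85829) → ×s → (-4.50962,0.79821) → (-4.51,0.80)
v4: (4.5,-4.5) → rotate → (-6.24704,-1.21430) → ×s → (-5.80974,-1.12930) → (-5.81,-1.13)
v5: (5,-2.5) → rotate → (-4.86856,-2.74721) → ×s → (-4.52776,-2.55490) → (-4.53,-2.55)
v6: (0.5,4) → rotate → (3.03655,-2.65129) → ×s → (2.82400,-2.46570) → (2.82,-2.47)
v7: (-1,4) → rotate → (3.87534,-1.40773) → ×s → (3.60407,-1.30919) → (3.60,-1.31)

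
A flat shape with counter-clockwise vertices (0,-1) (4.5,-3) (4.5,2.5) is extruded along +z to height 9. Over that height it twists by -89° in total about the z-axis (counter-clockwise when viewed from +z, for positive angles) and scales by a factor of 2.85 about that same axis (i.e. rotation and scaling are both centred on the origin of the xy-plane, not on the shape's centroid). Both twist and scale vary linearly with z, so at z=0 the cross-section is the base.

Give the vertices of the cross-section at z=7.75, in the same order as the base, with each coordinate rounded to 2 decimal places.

Cross-section at z=7.75: (-2.52,-0.60) (-4.87,-13.15) (9.00,-9.85)

t = z/height = 7.75/9 = 0.861111
s = 1 + (scale-1)·z/height = 1 + (2.85-1)·7.75/9 = 2.593056
θ = twist·z/height = -89°·7.75/9 = -76.6389° = -1.337601 rad
cos θ = 0.231088, sin θ = -0.972933 (intermediates below are computed at full precision and shown rounded to 5 d.p.)
v1: (0,-1) → rotate → (-0.97293,-0.23109) → ×s → (-2.52287,-0.59922) → (-2.52,-0.60)
v2: (4.5,-3) → rotate → (-1.87890,-5.07146) → ×s → (-4.87210,-13.15058) → (-4.87,-13.15)
v3: (4.5,2.5) → rotate → (3.47223,-3.80048) → ×s → (9.00368,-9.85485) → (9.00,-9.85)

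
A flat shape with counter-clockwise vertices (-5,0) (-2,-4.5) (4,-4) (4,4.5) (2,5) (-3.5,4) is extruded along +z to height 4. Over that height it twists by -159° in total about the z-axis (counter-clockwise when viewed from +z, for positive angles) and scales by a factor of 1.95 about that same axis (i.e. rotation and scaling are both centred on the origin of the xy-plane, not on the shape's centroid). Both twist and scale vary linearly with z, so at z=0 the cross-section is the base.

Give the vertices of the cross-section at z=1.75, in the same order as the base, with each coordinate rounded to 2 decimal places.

t = z/height = 1.75/4 = 0.4375
s = 1 + (scale-1)·z/height = 1 + (1.95-1)·1.75/4 = 1.415625
θ = twist·z/height = -159°·1.75/4 = -69.5625° = -1.214095 rad
cos θ = 0.349185, sin θ = -0.937054 (intermediates below are computed at full precision and shown rounded to 5 d.p.)
v1: (-5,0) → rotate → (-1.74593,4.68527) → ×s → (-2.47158,6.63258) → (-2.47,6.63)
v2: (-2,-4.5) → rotate → (-4.91511,0.30277) → ×s → (-6.95796,0.42861) → (-6.96,0.43)
v3: (4,-4) → rotate → (-2.35147,-5.14496) → ×s → (-3.32880,-7.28333) → (-3.33,-7.28)
v4: (4,4.5) → rotate → (5.61348,-2.17688) → ×s → (7.94659,-3.08165) → (7.95,-3.08)
v5: (2,5) → rotate → (5.38364,-0.12818) → ×s → (7.62121,-0.18146) → (7.62,-0.18)
v6: (-3.5,4) → rotate → (2.52607,4.67643) → ×s → (3.57596,6.62007) → (3.58,6.62)

Cross-section at z=1.75: (-2.47,6.63) (-6.96,0.43) (-3.33,-7.28) (7.95,-3.08) (7.62,-0.18) (3.58,6.62)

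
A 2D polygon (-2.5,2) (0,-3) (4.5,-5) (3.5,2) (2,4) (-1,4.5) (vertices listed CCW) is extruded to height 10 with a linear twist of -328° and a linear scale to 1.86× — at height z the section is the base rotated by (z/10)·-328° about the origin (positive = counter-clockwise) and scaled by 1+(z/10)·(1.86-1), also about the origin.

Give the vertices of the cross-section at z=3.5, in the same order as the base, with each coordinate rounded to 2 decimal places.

t = z/height = 3.5/10 = 0.35
s = 1 + (scale-1)·z/height = 1 + (1.86-1)·3.5/10 = 1.301000
θ = twist·z/height = -328°·3.5/10 = -114.8000° = -2.003638 rad
cos θ = -0.419452, sin θ = -0.907777 (intermediates below are computed at full precision and shown rounded to 5 d.p.)
v1: (-2.5,2) → rotate → (2.86419,1.43054) → ×s → (3.72630,1.86113) → (3.73,1.86)
v2: (0,-3) → rotate → (-2.72333,1.25836) → ×s → (-3.54306,1.63712) → (-3.54,1.64)
v3: (4.5,-5) → rotate → (-6.42642,-1.98774) → ×s → (-8.36077,-2.58605) → (-8.36,-2.59)
v4: (3.5,2) → rotate → (0.34747,-4.01613) → ×s → (0.45206,-5.22498) → (0.45,-5.22)
v5: (2,4) → rotate → (2.79221,-3.49336) → ×s → (3.63266,-4.54487) → (3.63,-4.54)
v6: (-1,4.5) → rotate → (4.50445,-0.97976) → ×s → (5.86029,-1.27466) → (5.86,-1.27)

Cross-section at z=3.5: (3.73,1.86) (-3.54,1.64) (-8.36,-2.59) (0.45,-5.22) (3.63,-4.54) (5.86,-1.27)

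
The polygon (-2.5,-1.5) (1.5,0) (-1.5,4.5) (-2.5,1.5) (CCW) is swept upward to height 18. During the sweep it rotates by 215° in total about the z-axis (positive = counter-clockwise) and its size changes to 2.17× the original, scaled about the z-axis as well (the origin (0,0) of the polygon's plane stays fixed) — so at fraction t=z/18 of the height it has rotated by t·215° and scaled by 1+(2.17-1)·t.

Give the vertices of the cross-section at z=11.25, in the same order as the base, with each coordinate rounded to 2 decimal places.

Cross-section at z=11.25: (4.88,-1.28) (-1.82,1.86) (-3.75,-7.30) (1.17,-4.91)

t = z/height = 11.25/18 = 0.625
s = 1 + (scale-1)·z/height = 1 + (2.17-1)·11.25/18 = 1.731250
θ = twist·z/height = 215°·11.25/18 = 134.3750° = 2.345286 rad
cos θ = -0.699352, sin θ = 0.714778 (intermediates below are computed at full precision and shown rounded to 5 d.p.)
v1: (-2.5,-1.5) → rotate → (2.82055,-0.73792) → ×s → (4.88307,-1.27752) → (4.88,-1.28)
v2: (1.5,0) → rotate → (-1.04903,1.07217) → ×s → (-1.81613,1.85619) → (-1.82,1.86)
v3: (-1.5,4.5) → rotate → (-2.16747,-4.21925) → ×s → (-3.75244,-7.30457) → (-3.75,-7.30)
v4: (-2.5,1.5) → rotate → (0.67621,-2.83597) → ×s → (1.17069,-4.90978) → (1.17,-4.91)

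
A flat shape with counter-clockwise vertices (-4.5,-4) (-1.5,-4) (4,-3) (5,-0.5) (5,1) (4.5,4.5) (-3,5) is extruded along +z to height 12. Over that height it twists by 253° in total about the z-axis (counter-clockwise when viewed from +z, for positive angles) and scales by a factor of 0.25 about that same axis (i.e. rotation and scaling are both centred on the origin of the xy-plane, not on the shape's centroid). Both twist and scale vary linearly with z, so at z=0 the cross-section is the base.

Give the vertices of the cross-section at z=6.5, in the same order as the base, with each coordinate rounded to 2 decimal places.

Cross-section at z=6.5: (3.57,-0.08) (2.27,1.13) (-0.52,2.92) (-1.97,2.24) (-2.58,1.59) (-3.78,-0.13) (-0.72,-3.39)

t = z/height = 6.5/12 = 0.541667
s = 1 + (scale-1)·z/height = 1 + (0.25-1)·6.5/12 = 0.593750
θ = twist·z/height = 253°·6.5/12 = 137.0417° = 2.391828 rad
cos θ = -0.731849, sin θ = 0.681466 (intermediates below are computed at full precision and shown rounded to 5 d.p.)
v1: (-4.5,-4) → rotate → (6.01919,-0.13920) → ×s → (3.57389,-0.08265) → (3.57,-0.08)
v2: (-1.5,-4) → rotate → (3.82364,1.90520) → ×s → (2.27029,1.13121) → (2.27,1.13)
v3: (4,-3) → rotate → (-0.88300,4.92141) → ×s → (-0.52428,2.92209) → (-0.52,2.92)
v4: (5,-0.5) → rotate → (-3.31851,3.77326) → ×s → (-1.97037,2.24037) → (-1.97,2.24)
v5: (5,1) → rotate → (-4.34071,2.67548) → ×s → (-2.57730,1.58857) → (-2.58,1.59)
v6: (4.5,4.5) → rotate → (-6.35992,-0.22672) → ×s → (-3.77620,-0.13462) → (-3.78,-0.13)
v7: (-3,5) → rotate → (-1.21178,-5.70365) → ×s → (-0.71950,-3.38654) → (-0.72,-3.39)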